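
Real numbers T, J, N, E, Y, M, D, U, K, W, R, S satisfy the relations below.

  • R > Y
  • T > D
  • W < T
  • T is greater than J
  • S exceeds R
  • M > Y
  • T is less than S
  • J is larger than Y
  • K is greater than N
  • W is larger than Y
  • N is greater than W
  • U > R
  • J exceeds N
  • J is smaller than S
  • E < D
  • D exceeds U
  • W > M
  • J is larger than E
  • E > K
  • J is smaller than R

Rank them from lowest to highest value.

Y < M < W < N < K < E < J < R < U < D < T < S

The consecutive links are each given: Y < M; M < W; W < N; N < K; K < E; E < J; J < R; R < U; U < D; D < T; T < S.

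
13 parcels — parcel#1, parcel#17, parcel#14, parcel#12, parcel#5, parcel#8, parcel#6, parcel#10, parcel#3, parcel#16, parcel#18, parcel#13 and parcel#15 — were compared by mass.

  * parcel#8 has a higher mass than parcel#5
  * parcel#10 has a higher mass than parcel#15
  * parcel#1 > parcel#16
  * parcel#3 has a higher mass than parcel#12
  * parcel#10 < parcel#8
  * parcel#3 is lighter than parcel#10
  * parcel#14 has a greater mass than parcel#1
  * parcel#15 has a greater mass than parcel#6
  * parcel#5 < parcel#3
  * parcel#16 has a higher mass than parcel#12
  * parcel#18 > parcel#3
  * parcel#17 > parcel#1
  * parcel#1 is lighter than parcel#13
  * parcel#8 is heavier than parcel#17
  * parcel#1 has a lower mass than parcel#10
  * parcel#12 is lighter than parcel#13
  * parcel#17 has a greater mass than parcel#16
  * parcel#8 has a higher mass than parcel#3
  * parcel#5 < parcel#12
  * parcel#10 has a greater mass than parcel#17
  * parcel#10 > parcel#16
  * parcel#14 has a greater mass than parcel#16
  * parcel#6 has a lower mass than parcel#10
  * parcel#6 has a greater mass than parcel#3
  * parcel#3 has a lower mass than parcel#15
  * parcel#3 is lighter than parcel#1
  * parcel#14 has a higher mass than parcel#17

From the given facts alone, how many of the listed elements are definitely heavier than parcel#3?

9

The elements the relations force above parcel#3 are parcel#1, parcel#13, parcel#18, parcel#6, parcel#17, parcel#15, parcel#10, parcel#8, parcel#14 — no chain reaches any other.
That is 9.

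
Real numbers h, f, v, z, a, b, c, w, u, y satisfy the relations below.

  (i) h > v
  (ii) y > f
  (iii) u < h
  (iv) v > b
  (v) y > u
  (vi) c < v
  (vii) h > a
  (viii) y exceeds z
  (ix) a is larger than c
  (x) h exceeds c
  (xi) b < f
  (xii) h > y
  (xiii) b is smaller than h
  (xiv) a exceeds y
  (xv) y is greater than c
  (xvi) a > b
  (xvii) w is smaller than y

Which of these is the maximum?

Chaining downward from h: directly below it, u, c, b, v, y, a; then z, w, f.
That covers every other element, and nothing is given above h, so h is the maximum.

h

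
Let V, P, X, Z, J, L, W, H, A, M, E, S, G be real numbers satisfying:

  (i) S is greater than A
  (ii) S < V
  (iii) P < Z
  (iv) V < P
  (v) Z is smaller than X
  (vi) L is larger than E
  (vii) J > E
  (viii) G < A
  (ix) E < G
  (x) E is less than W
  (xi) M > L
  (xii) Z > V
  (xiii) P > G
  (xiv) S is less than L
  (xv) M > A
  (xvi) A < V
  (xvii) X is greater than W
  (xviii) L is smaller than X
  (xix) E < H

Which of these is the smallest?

E

Chaining upward from E: directly above it, G, H, J, W, L; then A, M, P, X; then S, V, Z.
That covers every other element, and nothing is given below E, so E is the smallest.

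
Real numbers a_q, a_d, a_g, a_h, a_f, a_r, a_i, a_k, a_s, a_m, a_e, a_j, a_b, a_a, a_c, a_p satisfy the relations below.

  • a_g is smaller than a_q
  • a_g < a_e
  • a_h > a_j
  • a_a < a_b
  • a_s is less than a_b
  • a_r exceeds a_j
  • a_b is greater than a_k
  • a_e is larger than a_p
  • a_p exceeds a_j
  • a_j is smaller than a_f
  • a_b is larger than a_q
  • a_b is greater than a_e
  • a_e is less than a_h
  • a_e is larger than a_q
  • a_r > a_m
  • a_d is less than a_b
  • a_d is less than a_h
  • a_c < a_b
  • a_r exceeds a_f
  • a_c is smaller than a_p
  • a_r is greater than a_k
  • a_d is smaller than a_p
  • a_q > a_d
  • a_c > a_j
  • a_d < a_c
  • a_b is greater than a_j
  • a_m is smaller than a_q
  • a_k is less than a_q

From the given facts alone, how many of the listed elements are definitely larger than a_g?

The elements the relations force above a_g are a_q, a_e, a_h, a_b — no chain reaches any other.
That is 4.

4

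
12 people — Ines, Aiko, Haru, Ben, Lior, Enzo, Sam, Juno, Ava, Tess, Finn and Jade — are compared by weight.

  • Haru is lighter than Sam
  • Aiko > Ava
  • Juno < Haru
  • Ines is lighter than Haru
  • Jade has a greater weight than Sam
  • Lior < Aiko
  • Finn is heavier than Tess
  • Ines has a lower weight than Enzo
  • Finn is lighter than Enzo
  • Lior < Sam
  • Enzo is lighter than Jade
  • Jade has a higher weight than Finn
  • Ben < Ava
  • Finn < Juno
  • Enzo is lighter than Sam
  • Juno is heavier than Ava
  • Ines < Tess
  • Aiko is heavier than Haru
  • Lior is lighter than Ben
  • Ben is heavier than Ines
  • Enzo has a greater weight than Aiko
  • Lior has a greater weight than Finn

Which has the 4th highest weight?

Chaining the given pairs: Ines < Tess < Finn < Lior < Ben < Ava < Juno < Haru < Aiko < Enzo < Sam < Jade.
The 4th largest is Aiko.

Aiko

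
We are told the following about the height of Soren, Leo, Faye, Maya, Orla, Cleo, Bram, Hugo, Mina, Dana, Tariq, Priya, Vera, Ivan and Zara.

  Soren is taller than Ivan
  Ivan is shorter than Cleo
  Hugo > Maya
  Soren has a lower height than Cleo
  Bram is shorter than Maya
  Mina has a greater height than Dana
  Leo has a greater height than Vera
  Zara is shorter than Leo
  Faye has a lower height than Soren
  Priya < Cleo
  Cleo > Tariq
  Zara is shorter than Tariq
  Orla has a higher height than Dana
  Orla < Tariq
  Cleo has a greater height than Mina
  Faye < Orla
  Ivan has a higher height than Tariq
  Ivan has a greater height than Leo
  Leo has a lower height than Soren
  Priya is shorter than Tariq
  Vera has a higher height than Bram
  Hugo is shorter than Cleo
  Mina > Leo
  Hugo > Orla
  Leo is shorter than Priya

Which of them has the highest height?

Dana is not greatest since Dana < Orla; Bram is not greatest since Bram < Maya; Vera is not greatest since Vera < Leo; Zara is not greatest since Zara < Leo; Leo is not greatest since Leo < Soren; Faye is not greatest since Faye < Soren; Maya is not greatest since Maya < Hugo; Priya is not greatest since Priya < Tariq; Orla is not greatest since Orla < Tariq; Tariq is not greatest since Tariq < Cleo; Hugo is not greatest since Hugo < Cleo; Ivan is not greatest since Ivan < Cleo; Soren is not greatest since Soren < Cleo; Mina is not greatest since Mina < Cleo.
Only Cleo has nothing above it, so Cleo is the highest height.

Cleo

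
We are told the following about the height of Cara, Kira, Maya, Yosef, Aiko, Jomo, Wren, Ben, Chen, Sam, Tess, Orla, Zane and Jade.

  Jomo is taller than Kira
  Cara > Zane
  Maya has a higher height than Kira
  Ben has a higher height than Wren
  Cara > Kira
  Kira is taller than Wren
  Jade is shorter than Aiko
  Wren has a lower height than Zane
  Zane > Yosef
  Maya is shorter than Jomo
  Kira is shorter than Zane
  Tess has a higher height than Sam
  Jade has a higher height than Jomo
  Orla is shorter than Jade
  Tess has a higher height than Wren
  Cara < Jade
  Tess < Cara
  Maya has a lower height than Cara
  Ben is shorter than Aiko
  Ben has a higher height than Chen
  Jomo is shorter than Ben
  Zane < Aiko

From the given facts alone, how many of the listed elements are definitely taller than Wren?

The elements the relations force above Wren are Kira, Zane, Tess, Maya, Jomo, Cara, Ben, Jade, Aiko — no chain reaches any other.
That is 9.

9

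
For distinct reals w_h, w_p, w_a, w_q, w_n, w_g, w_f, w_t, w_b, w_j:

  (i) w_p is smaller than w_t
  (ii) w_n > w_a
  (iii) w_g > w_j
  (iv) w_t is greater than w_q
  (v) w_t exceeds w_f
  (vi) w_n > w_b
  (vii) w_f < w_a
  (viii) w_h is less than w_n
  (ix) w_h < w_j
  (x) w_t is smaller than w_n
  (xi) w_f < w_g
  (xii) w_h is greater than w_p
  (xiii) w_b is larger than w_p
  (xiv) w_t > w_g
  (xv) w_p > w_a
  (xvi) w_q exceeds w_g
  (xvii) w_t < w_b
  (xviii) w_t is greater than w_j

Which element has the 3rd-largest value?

w_t

Piecing the relations together gives one ordering: w_f < w_a < w_p < w_h < w_j < w_g < w_q < w_t < w_b < w_n.
The 3rd largest is w_t.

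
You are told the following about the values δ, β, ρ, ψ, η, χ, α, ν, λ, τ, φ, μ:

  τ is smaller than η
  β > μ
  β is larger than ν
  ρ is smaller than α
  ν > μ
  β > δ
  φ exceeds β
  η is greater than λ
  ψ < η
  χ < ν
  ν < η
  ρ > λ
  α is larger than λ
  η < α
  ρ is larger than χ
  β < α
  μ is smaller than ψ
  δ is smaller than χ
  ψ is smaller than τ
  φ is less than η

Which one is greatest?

Chaining downward from α: directly below it, β, λ, η, ρ; then δ, μ, ψ, χ, ν, φ, τ.
That covers every other element, and nothing is given above α, so α is the greatest.

α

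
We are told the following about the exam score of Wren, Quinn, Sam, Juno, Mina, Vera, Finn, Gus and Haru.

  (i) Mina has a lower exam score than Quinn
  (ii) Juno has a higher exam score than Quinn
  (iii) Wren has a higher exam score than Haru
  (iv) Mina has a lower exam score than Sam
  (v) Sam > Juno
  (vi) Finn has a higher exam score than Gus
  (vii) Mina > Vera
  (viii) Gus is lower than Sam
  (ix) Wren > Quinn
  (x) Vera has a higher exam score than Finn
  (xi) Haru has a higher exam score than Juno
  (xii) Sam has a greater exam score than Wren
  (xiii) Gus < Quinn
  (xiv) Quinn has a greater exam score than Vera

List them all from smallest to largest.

Each adjacent pair is fixed by a given relation: Gus < Finn; Finn < Vera; Vera < Mina; Mina < Quinn; Quinn < Juno; Juno < Haru; Haru < Wren; Wren < Sam. Chaining them end to end gives the full order.

Gus < Finn < Vera < Mina < Quinn < Juno < Haru < Wren < Sam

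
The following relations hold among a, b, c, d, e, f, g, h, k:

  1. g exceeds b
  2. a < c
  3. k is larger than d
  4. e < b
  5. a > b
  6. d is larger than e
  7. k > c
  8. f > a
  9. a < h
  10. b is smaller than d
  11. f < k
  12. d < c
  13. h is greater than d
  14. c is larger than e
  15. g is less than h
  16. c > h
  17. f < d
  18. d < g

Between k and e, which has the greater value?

k

The relevant relations are e < b; b < a; a < f; f < d; d < g; g < h; h < c; c < k.
Together: e < b < a < f < d < g < h < c < k.
So e < k; k is the larger of the two.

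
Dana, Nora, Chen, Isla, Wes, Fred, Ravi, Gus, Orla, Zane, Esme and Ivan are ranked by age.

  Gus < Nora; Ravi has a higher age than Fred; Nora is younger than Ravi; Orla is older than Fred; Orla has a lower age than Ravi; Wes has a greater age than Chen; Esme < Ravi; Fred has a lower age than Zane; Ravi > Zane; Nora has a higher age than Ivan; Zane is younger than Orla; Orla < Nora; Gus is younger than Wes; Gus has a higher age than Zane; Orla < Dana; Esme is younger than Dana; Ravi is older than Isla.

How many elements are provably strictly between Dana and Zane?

Chaining upward from Zane reaches: Gus, Orla, Wes, Nora, Ravi.
Chaining downward from Dana reaches: Fred, Esme, Orla.
Strictly between Zane and Dana are those in both lists: Orla — 1 element.

1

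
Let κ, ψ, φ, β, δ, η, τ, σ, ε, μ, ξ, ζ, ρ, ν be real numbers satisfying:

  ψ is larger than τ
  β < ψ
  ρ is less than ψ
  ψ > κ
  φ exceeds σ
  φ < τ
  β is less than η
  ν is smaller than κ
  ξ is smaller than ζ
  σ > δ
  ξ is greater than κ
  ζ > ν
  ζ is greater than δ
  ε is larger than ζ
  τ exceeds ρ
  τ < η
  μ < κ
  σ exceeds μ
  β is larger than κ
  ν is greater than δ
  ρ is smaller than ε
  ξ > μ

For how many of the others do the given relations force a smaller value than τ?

The elements the relations force below τ are δ, μ, ρ, σ, φ — no chain reaches any other.
That is 5.

5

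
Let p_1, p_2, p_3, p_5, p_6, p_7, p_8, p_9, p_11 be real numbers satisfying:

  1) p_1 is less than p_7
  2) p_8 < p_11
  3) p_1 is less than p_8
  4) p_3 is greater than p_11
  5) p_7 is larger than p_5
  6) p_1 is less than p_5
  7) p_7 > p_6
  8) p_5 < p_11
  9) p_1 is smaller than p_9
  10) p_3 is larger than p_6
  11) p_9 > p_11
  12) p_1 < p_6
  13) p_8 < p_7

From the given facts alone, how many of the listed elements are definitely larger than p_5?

The elements the relations force above p_5 are p_11, p_9, p_3, p_7 — no chain reaches any other.
That is 4.

4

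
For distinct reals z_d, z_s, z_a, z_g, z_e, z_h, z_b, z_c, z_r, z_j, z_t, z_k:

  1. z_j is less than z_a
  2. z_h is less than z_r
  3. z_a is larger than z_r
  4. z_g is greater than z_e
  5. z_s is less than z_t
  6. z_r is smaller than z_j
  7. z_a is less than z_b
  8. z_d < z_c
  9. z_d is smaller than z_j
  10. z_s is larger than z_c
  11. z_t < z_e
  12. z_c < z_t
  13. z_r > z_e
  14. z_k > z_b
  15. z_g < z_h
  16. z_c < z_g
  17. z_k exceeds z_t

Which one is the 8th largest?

z_e

The consecutive relations fix a unique order: z_d < z_c < z_s < z_t < z_e < z_g < z_h < z_r < z_j < z_a < z_b < z_k.
The 8th largest is z_e.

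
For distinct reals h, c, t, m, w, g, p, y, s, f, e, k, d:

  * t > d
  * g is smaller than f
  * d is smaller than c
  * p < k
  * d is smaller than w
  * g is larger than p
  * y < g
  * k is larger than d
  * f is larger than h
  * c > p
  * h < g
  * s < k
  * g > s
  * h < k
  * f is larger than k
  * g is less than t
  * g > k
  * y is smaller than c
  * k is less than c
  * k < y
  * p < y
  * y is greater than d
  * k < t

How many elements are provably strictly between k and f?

Chaining upward from k reaches: y, g, c, t.
Chaining downward from f reaches: s, h, d, p, y, g.
Strictly between k and f are those in both lists: y, g — 2 elements.

2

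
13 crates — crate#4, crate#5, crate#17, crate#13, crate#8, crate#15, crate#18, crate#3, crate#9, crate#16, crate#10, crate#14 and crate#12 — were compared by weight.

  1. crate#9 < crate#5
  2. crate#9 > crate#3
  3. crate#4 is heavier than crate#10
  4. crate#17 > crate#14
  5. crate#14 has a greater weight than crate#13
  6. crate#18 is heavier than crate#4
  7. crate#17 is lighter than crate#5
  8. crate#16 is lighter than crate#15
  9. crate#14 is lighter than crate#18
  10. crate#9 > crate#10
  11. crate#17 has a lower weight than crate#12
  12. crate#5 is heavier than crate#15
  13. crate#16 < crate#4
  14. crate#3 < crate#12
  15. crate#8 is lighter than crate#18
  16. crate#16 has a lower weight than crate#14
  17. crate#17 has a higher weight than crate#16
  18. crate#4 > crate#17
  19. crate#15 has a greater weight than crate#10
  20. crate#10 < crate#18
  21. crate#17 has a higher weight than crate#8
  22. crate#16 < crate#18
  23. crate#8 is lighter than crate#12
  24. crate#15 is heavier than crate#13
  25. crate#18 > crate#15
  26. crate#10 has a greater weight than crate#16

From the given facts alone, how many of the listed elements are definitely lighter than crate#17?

4

From crate#17 the given relations immediately reach crate#16, crate#8, crate#14.
From those, crate#13 — 4 in total.
Nothing else is reachable below crate#17; 4 in all.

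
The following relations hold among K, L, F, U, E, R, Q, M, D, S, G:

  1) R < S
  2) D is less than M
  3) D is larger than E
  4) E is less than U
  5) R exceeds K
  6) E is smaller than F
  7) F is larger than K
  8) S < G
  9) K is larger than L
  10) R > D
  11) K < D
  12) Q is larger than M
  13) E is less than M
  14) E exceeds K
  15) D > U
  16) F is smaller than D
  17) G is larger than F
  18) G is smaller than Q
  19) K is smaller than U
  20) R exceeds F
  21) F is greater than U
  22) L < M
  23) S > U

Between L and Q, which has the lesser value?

L

L < K and K < E give L < E.
With E < F: L < K < E < F.
With F < D: L < K < E < F < D.
With D < R: L < K < E < F < D < R.
Then R < S extends the chain to S.
Then S < G extends the chain to G.
With G < Q: L < K < E < F < D < R < S < G < Q.
So L < Q; L is the smaller of the two.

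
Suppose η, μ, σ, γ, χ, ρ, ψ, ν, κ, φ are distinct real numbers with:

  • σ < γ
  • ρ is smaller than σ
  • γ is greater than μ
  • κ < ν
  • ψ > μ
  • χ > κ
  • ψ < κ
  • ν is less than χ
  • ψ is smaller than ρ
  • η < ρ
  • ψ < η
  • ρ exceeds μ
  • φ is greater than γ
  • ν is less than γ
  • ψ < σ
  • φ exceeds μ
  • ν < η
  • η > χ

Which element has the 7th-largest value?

ν

Chaining the given pairs: μ < ψ < κ < ν < χ < η < ρ < σ < γ < φ.
Counting 7 from the largest end gives ν.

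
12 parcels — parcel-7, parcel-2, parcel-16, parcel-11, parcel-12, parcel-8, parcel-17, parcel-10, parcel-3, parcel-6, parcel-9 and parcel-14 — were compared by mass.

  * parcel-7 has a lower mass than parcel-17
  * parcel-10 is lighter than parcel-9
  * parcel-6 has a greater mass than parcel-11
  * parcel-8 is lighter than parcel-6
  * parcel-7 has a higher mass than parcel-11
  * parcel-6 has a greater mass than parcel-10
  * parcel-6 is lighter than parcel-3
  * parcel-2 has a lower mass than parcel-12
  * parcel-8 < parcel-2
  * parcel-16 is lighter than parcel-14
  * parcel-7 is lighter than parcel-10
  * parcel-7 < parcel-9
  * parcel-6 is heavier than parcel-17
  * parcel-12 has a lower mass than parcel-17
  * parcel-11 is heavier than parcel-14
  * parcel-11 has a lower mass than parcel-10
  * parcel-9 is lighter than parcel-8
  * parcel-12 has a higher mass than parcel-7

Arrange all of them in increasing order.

parcel-16 < parcel-14 < parcel-11 < parcel-7 < parcel-10 < parcel-9 < parcel-8 < parcel-2 < parcel-12 < parcel-17 < parcel-6 < parcel-3

The consecutive links are each given: parcel-16 < parcel-14; parcel-14 < parcel-11; parcel-11 < parcel-7; parcel-7 < parcel-10; parcel-10 < parcel-9; parcel-9 < parcel-8; parcel-8 < parcel-2; parcel-2 < parcel-12; parcel-12 < parcel-17; parcel-17 < parcel-6; parcel-6 < parcel-3.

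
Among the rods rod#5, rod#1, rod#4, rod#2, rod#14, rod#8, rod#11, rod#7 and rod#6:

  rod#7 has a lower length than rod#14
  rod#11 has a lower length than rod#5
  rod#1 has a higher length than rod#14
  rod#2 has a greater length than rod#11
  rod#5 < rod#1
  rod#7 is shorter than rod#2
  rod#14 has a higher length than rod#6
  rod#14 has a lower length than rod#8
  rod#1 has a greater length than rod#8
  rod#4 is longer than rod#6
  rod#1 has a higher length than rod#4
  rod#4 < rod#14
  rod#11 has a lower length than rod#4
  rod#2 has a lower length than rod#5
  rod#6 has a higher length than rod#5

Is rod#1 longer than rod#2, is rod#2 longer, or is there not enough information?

rod#2 < rod#5 and rod#5 < rod#6 give rod#2 < rod#6.
With rod#6 < rod#14: rod#2 < rod#5 < rod#6 < rod#14.
Then rod#14 < rod#8 extends the chain to rod#8.
Then rod#8 < rod#1 extends the chain to rod#1.
So rod#1 is longer.

rod#1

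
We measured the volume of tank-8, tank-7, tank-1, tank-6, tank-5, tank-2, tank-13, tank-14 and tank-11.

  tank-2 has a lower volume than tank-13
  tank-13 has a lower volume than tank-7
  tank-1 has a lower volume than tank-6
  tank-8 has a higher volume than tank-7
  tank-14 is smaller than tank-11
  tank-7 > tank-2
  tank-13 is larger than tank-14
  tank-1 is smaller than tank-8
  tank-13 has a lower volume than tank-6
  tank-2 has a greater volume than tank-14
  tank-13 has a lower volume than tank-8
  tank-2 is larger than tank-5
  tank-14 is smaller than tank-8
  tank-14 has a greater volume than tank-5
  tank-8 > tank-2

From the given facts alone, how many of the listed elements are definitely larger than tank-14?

6

Directly above tank-14: tank-2, tank-13, tank-8, tank-11.
One step further: tank-7, tank-6 (6 so far).
Nothing else is reachable above tank-14; 6 in all.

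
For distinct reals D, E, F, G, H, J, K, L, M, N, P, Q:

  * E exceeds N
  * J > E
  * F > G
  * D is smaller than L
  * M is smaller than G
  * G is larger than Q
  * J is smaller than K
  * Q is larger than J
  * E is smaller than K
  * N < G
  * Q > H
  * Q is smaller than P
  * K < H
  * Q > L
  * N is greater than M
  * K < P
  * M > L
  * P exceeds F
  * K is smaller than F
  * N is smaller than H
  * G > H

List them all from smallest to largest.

Each adjacent pair is fixed by a given relation: D < L; L < M; M < N; N < E; E < J; J < K; K < H; H < Q; Q < G; G < F; F < P. Chaining them end to end gives the full order.

D < L < M < N < E < J < K < H < Q < G < F < P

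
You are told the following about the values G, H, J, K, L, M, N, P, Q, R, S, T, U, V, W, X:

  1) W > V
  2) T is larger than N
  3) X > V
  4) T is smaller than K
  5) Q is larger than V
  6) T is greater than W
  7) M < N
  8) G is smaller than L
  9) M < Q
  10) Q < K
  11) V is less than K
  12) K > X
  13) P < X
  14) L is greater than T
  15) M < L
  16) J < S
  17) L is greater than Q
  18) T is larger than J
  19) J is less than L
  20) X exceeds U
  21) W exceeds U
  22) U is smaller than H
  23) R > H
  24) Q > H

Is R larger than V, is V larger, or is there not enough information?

Following every chain through V: above V we get Q, W, T, X, L, K.
R is not reached, and no chain runs the other way from R to V.
So the given relations leave the order of V and R undetermined.

undetermined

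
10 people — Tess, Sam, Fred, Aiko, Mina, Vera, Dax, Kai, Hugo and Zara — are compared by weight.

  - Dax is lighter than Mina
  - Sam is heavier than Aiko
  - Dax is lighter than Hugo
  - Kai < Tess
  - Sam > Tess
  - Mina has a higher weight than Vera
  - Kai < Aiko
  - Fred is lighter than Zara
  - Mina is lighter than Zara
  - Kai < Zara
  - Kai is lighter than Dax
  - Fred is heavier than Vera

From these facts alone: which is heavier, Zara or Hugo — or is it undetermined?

undetermined

Following every chain through Hugo: below Hugo we get Kai, Dax.
Zara is not reached, and no chain runs the other way from Zara to Hugo.
So the given relations leave the order of Hugo and Zara undetermined.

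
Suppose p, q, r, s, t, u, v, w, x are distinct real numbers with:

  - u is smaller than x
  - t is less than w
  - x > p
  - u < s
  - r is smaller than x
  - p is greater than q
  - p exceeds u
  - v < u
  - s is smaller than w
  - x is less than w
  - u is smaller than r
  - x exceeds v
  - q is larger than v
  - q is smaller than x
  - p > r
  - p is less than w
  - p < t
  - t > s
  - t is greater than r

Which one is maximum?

w

Chaining downward from w: directly below it, s, p, x, t; then v, u, r, q.
That covers every other element, and nothing is given above w, so w is the maximum.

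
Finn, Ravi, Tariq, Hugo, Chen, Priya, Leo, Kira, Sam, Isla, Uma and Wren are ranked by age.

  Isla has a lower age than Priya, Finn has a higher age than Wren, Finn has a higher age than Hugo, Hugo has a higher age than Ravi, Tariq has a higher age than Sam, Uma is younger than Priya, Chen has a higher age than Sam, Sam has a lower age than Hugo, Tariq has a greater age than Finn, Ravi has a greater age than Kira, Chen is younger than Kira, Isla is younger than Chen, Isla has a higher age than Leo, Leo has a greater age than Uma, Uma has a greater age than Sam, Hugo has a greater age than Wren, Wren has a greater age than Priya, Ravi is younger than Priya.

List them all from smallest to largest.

Sam < Uma < Leo < Isla < Chen < Kira < Ravi < Priya < Wren < Hugo < Finn < Tariq

Nothing is placed below Sam, so it is least; from there Sam < Uma; Uma < Leo; Leo < Isla; Isla < Chen; Chen < Kira; Kira < Ravi; Ravi < Priya; Priya < Wren; Wren < Hugo; Hugo < Finn; Finn < Tariq, each given directly.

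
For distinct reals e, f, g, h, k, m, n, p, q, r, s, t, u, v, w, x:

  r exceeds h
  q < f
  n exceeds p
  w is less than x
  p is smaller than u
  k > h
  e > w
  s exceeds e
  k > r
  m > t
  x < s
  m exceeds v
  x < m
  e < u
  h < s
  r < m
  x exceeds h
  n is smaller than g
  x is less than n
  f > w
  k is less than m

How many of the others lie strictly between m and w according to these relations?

Chaining upward from w reaches: e, x, n, u, s, g, f.
Chaining downward from m reaches: h, r, x, k, t, v.
Strictly between w and m are those in both lists: x — 1 element.

1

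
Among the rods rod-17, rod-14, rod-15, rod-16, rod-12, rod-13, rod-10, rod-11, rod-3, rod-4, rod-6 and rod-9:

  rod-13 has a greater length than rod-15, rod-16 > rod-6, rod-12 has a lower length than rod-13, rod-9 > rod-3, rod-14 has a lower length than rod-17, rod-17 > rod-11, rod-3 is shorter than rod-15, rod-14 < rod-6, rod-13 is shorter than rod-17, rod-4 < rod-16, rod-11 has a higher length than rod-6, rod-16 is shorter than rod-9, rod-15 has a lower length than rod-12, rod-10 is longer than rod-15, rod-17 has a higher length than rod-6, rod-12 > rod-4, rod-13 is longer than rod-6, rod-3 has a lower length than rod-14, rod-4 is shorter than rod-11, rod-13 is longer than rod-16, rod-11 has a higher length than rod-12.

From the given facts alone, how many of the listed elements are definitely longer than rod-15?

From rod-15 the given relations immediately reach rod-12, rod-13, rod-10.
From those, rod-11, rod-17 — 5 in total.
No other element is forced above rod-15 by the given relations, so the count is 5.

5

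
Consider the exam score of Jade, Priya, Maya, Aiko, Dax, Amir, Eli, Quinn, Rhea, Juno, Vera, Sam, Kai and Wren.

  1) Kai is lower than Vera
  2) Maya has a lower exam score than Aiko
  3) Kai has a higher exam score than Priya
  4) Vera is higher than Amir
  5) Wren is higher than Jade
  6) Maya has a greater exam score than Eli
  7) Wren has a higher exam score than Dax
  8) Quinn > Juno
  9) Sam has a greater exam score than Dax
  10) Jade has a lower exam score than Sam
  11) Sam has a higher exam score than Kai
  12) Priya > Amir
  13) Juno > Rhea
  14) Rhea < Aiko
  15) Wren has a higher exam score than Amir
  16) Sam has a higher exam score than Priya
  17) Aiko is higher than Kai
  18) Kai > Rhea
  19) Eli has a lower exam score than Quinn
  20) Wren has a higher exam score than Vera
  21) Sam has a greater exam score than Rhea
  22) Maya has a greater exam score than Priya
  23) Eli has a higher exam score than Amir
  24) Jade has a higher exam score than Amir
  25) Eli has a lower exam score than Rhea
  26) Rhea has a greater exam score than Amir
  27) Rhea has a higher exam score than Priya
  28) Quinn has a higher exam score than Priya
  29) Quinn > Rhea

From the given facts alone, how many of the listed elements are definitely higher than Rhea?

Directly above Rhea: Kai, Aiko, Juno, Sam, Quinn.
One step further: Vera (6 so far).
One step further: Wren (7 so far).
No other element is forced above Rhea by the given relations, so the count is 7.

7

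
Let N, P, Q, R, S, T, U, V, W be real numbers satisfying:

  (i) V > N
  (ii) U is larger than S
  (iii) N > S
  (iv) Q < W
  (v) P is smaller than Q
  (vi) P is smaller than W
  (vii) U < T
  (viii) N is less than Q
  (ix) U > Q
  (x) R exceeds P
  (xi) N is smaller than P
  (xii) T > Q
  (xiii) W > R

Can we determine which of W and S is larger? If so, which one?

W

Chaining the given relations: S < N < P < Q < W.
So W is larger.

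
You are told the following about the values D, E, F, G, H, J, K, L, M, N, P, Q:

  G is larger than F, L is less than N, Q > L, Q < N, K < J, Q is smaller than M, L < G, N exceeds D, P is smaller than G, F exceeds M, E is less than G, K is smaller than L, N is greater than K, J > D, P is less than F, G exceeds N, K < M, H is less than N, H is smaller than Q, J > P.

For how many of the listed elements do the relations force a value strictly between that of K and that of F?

Chaining upward from K reaches: L, Q, N, M, G, J.
Chaining downward from F reaches: H, L, Q, P, M.
Strictly between K and F are those in both lists: L, Q, M — 3 elements.

3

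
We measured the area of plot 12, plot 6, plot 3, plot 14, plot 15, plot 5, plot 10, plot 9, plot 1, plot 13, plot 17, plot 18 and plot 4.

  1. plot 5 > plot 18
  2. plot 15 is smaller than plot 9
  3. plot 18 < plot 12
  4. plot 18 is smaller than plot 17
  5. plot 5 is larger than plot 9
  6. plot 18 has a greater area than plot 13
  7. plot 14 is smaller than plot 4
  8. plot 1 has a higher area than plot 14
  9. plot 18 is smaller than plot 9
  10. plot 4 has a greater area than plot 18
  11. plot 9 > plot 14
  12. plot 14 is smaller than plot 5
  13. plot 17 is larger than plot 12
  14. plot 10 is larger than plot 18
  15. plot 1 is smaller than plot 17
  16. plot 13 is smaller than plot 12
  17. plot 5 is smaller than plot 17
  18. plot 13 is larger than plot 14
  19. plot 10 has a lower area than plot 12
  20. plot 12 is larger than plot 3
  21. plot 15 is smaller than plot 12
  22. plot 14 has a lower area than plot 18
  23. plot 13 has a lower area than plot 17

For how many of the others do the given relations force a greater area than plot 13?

7

Directly above plot 13: plot 18, plot 12, plot 17.
One step further: plot 9, plot 10, plot 5, plot 4 (7 so far).
Nothing else is reachable above plot 13; 7 in all.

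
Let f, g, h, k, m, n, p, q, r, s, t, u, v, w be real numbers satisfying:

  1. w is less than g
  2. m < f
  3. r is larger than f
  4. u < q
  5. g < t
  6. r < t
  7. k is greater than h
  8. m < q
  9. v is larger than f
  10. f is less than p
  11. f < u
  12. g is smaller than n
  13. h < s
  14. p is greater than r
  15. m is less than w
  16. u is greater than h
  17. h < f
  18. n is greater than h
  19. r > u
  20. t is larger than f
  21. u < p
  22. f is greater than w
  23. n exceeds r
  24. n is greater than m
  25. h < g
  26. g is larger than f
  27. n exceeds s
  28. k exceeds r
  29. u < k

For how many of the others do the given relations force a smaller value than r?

5

Directly below r: f, u.
One step further: m, h, w (5 so far).
Nothing else is reachable below r; 5 in all.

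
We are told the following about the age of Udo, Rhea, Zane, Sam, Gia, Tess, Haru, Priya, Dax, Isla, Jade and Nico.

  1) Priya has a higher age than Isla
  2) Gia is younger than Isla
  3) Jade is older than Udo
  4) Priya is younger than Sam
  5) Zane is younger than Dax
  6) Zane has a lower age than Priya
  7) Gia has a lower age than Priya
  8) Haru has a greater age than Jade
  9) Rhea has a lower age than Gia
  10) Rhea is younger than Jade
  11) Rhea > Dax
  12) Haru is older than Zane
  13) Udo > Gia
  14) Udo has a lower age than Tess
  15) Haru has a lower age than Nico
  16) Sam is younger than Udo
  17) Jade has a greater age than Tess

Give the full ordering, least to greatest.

The consecutive links are each given: Zane < Dax; Dax < Rhea; Rhea < Gia; Gia < Isla; Isla < Priya; Priya < Sam; Sam < Udo; Udo < Tess; Tess < Jade; Jade < Haru; Haru < Nico.

Zane < Dax < Rhea < Gia < Isla < Priya < Sam < Udo < Tess < Jade < Haru < Nico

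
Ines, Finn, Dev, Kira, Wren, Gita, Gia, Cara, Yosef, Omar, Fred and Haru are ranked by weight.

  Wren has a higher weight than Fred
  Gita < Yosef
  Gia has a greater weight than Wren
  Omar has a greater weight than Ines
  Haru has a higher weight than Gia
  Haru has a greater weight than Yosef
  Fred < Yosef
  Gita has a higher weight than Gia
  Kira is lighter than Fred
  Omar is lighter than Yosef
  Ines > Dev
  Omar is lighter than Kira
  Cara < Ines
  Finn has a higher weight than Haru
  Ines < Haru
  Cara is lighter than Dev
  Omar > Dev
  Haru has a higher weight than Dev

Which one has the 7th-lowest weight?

Wren

Piecing the relations together gives one ordering: Cara < Dev < Ines < Omar < Kira < Fred < Wren < Gia < Gita < Yosef < Haru < Finn.
The 7th smallest is Wren.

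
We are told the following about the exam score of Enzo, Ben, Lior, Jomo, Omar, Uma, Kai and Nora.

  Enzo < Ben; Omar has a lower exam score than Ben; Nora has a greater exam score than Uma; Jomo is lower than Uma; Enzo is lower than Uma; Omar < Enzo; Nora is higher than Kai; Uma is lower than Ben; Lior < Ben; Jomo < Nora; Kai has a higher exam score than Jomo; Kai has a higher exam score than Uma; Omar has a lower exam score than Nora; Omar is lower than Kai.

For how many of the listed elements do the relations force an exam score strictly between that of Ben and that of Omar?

2

Chaining upward from Omar reaches: Enzo, Uma, Kai, Nora.
Chaining downward from Ben reaches: Lior, Jomo, Enzo, Uma.
Strictly between Omar and Ben are those in both lists: Enzo, Uma — 2 elements.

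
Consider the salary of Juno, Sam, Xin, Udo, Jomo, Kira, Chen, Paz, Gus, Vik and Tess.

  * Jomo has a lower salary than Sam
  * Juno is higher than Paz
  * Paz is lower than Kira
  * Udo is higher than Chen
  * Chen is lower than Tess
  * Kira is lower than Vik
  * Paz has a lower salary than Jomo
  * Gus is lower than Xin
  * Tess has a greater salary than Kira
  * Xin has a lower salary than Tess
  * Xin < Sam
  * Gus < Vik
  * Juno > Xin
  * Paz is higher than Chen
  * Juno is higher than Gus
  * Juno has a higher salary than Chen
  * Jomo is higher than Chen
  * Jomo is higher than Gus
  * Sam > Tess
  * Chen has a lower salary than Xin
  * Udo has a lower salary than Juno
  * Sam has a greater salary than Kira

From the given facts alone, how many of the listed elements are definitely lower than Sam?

7

From Sam the given relations immediately reach Jomo, Kira, Xin, Tess.
From those, Chen, Paz, Gus — 7 in total.
No other element is forced below Sam by the given relations, so the count is 7.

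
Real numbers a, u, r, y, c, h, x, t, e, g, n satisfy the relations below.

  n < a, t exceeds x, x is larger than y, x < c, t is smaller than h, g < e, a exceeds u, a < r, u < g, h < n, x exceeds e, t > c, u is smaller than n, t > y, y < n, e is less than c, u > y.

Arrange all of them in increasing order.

Nothing is placed below y, so it is least; from there y < u; u < g; g < e; e < x; x < c; c < t; t < h; h < n; n < a; a < r, each given directly.

y < u < g < e < x < c < t < h < n < a < r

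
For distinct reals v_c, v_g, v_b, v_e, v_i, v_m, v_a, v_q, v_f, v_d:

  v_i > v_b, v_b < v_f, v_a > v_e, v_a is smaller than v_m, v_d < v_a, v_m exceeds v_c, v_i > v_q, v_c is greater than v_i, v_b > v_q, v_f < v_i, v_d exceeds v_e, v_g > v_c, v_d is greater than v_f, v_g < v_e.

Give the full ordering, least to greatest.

The consecutive links are each given: v_q < v_b; v_b < v_f; v_f < v_i; v_i < v_c; v_c < v_g; v_g < v_e; v_e < v_d; v_d < v_a; v_a < v_m.

v_q < v_b < v_f < v_i < v_c < v_g < v_e < v_d < v_a < v_m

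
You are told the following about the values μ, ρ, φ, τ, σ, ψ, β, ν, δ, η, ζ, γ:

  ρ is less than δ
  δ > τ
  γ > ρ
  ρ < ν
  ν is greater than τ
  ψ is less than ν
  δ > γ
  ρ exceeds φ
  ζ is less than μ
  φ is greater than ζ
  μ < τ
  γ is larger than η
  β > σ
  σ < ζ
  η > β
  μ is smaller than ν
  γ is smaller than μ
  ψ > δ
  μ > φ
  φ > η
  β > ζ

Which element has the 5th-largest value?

The consecutive relations fix a unique order: σ < ζ < β < η < φ < ρ < γ < μ < τ < δ < ψ < ν.
Counting 5 from the largest end gives μ.

μ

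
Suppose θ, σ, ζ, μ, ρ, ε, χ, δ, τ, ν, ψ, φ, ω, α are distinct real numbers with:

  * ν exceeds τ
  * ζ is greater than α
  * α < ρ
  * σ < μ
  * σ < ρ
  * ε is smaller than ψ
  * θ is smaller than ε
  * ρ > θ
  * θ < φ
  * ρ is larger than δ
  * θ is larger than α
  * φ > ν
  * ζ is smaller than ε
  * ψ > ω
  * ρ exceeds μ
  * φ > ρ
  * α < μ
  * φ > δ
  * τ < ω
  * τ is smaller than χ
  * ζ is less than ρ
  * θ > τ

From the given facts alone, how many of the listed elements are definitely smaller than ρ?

Directly below ρ: δ, α, ζ, σ, μ, θ.
One step further: τ (7 so far).
No other element is forced below ρ by the given relations, so the count is 7.

7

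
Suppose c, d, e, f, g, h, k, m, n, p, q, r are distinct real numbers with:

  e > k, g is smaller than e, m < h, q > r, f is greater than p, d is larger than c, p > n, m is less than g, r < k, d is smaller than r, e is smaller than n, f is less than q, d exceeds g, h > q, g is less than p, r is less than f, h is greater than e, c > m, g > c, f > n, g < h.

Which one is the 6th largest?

The consecutive relations fix a unique order: m < c < g < d < r < k < e < n < p < f < q < h.
Counting 6 from the largest end gives e.

e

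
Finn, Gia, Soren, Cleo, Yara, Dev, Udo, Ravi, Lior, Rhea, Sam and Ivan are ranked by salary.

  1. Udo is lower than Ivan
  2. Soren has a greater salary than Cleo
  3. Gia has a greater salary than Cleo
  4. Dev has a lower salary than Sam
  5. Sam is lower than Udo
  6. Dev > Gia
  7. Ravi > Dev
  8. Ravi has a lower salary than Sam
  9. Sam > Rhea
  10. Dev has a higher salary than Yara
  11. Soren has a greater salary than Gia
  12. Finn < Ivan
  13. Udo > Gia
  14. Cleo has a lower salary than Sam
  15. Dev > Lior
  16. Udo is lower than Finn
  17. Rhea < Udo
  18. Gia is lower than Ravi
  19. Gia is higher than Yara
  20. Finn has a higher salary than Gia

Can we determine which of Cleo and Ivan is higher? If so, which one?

Link the given pairs in sequence: Cleo < Gia; Gia < Dev; Dev < Sam; Sam < Udo; Udo < Finn; Finn < Ivan.
Chaining these gives Cleo < Gia < Dev < Sam < Udo < Finn < Ivan.
So Ivan is higher.

Ivan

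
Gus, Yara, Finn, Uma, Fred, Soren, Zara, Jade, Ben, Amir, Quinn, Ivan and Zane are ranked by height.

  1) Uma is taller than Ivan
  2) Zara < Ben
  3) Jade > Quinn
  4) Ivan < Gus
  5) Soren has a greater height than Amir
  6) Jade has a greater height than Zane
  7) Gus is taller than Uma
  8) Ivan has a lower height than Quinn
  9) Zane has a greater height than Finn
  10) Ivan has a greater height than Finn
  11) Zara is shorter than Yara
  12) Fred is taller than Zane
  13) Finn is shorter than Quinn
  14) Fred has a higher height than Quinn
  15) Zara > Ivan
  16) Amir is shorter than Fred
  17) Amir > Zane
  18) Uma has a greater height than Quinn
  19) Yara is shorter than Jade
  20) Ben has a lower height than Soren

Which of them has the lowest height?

Finn

Ivan is not least since Finn < Ivan; Zane is not least since Finn < Zane; Zara is not least since Ivan < Zara; Quinn is not least since Finn < Quinn; Uma is not least since Quinn < Uma; Yara is not least since Zara < Yara; Gus is not least since Uma < Gus; Jade is not least since Zane < Jade; Ben is not least since Zara < Ben; Amir is not least since Zane < Amir; Fred is not least since Zane < Fred; Soren is not least since Amir < Soren.
Only Finn has nothing below it, so Finn is the lowest height.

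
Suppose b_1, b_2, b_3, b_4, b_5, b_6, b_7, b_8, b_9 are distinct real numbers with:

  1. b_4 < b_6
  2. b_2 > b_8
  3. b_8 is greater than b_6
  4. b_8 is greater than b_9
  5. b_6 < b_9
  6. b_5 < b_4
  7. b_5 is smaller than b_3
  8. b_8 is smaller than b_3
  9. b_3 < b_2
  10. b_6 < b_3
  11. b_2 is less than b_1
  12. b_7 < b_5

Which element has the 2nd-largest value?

b_2

The consecutive relations fix a unique order: b_7 < b_5 < b_4 < b_6 < b_9 < b_8 < b_3 < b_2 < b_1.
The 2nd largest is b_2.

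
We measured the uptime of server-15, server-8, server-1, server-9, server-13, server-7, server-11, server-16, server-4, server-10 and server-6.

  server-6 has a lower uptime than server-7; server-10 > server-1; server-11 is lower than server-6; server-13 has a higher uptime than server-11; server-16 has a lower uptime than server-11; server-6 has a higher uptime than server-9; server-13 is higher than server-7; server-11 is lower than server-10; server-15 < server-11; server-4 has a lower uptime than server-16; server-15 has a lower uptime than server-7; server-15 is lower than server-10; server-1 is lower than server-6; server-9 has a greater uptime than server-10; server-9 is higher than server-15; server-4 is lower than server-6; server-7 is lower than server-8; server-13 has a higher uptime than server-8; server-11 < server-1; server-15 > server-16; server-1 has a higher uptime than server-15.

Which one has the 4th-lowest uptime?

Chaining the given pairs: server-4 < server-16 < server-15 < server-11 < server-1 < server-10 < server-9 < server-6 < server-7 < server-8 < server-13.
The 4th smallest is server-11.

server-11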